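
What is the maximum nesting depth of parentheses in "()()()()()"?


Input: "()()()()()"
Tracking depth:
  Position 0 '(': depth becomes 1
  Position 1 ')': depth becomes 0
  Position 2 '(': depth becomes 1
  Position 3 ')': depth becomes 0
  Position 4 '(': depth becomes 1
  Position 5 ')': depth becomes 0
  Position 6 '(': depth becomes 1
  Position 7 ')': depth becomes 0
  Position 8 '(': depth becomes 1
  Position 9 ')': depth becomes 0
Maximum depth reached: 1

1


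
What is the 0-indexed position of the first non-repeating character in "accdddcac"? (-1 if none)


Input: accdddcac
Character frequencies:
  'a': 2
  'c': 4
  'd': 3
Scanning left to right for freq == 1:
  Position 0 ('a'): freq=2, skip
  Position 1 ('c'): freq=4, skip
  Position 2 ('c'): freq=4, skip
  Position 3 ('d'): freq=3, skip
  Position 4 ('d'): freq=3, skip
  Position 5 ('d'): freq=3, skip
  Position 6 ('c'): freq=4, skip
  Position 7 ('a'): freq=2, skip
  Position 8 ('c'): freq=4, skip
  No unique character found => answer = -1

-1


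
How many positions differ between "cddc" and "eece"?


Comparing "cddc" and "eece" position by position:
  Position 0: 'c' vs 'e' => DIFFER
  Position 1: 'd' vs 'e' => DIFFER
  Position 2: 'd' vs 'c' => DIFFER
  Position 3: 'c' vs 'e' => DIFFER
Positions that differ: 4

4


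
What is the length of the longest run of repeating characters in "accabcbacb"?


Input: "accabcbacb"
Scanning for longest run:
  Position 1 ('c'): new char, reset run to 1
  Position 2 ('c'): continues run of 'c', length=2
  Position 3 ('a'): new char, reset run to 1
  Position 4 ('b'): new char, reset run to 1
  Position 5 ('c'): new char, reset run to 1
  Position 6 ('b'): new char, reset run to 1
  Position 7 ('a'): new char, reset run to 1
  Position 8 ('c'): new char, reset run to 1
  Position 9 ('b'): new char, reset run to 1
Longest run: 'c' with length 2

2


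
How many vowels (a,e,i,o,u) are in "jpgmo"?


Input: jpgmo
Checking each character:
  'j' at position 0: consonant
  'p' at position 1: consonant
  'g' at position 2: consonant
  'm' at position 3: consonant
  'o' at position 4: vowel (running total: 1)
Total vowels: 1

1


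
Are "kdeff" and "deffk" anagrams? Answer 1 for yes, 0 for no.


Strings: "kdeff", "deffk"
Sorted first:  deffk
Sorted second: deffk
Sorted forms match => anagrams

1


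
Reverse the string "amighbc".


Input: amighbc
Reading characters right to left:
  Position 6: 'c'
  Position 5: 'b'
  Position 4: 'h'
  Position 3: 'g'
  Position 2: 'i'
  Position 1: 'm'
  Position 0: 'a'
Reversed: cbhgima

cbhgima


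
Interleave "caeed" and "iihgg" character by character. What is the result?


Interleaving "caeed" and "iihgg":
  Position 0: 'c' from first, 'i' from second => "ci"
  Position 1: 'a' from first, 'i' from second => "ai"
  Position 2: 'e' from first, 'h' from second => "eh"
  Position 3: 'e' from first, 'g' from second => "eg"
  Position 4: 'd' from first, 'g' from second => "dg"
Result: ciaiehegdg

ciaiehegdg


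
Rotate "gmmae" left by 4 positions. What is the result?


Input: "gmmae", rotate left by 4
First 4 characters: "gmma"
Remaining characters: "e"
Concatenate remaining + first: "e" + "gmma" = "egmma"

egmma


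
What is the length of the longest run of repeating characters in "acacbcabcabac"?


Input: "acacbcabcabac"
Scanning for longest run:
  Position 1 ('c'): new char, reset run to 1
  Position 2 ('a'): new char, reset run to 1
  Position 3 ('c'): new char, reset run to 1
  Position 4 ('b'): new char, reset run to 1
  Position 5 ('c'): new char, reset run to 1
  Position 6 ('a'): new char, reset run to 1
  Position 7 ('b'): new char, reset run to 1
  Position 8 ('c'): new char, reset run to 1
  Position 9 ('a'): new char, reset run to 1
  Position 10 ('b'): new char, reset run to 1
  Position 11 ('a'): new char, reset run to 1
  Position 12 ('c'): new char, reset run to 1
Longest run: 'a' with length 1

1


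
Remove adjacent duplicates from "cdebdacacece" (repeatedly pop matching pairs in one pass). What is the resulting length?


Input: cdebdacacece
Stack-based adjacent duplicate removal:
  Read 'c': push. Stack: c
  Read 'd': push. Stack: cd
  Read 'e': push. Stack: cde
  Read 'b': push. Stack: cdeb
  Read 'd': push. Stack: cdebd
  Read 'a': push. Stack: cdebda
  Read 'c': push. Stack: cdebdac
  Read 'a': push. Stack: cdebdaca
  Read 'c': push. Stack: cdebdacac
  Read 'e': push. Stack: cdebdacace
  Read 'c': push. Stack: cdebdacacec
  Read 'e': push. Stack: cdebdacacece
Final stack: "cdebdacacece" (length 12)

12


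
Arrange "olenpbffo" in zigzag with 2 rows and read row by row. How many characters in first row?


Zigzag "olenpbffo" into 2 rows:
Placing characters:
  'o' => row 0
  'l' => row 1
  'e' => row 0
  'n' => row 1
  'p' => row 0
  'b' => row 1
  'f' => row 0
  'f' => row 1
  'o' => row 0
Rows:
  Row 0: "oepfo"
  Row 1: "lnbf"
First row length: 5

5


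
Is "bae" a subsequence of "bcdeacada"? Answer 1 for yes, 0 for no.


Check if "bae" is a subsequence of "bcdeacada"
Greedy scan:
  Position 0 ('b'): matches sub[0] = 'b'
  Position 1 ('c'): no match needed
  Position 2 ('d'): no match needed
  Position 3 ('e'): no match needed
  Position 4 ('a'): matches sub[1] = 'a'
  Position 5 ('c'): no match needed
  Position 6 ('a'): no match needed
  Position 7 ('d'): no match needed
  Position 8 ('a'): no match needed
Only matched 2/3 characters => not a subsequence

0


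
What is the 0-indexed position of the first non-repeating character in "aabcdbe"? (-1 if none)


Input: aabcdbe
Character frequencies:
  'a': 2
  'b': 2
  'c': 1
  'd': 1
  'e': 1
Scanning left to right for freq == 1:
  Position 0 ('a'): freq=2, skip
  Position 1 ('a'): freq=2, skip
  Position 2 ('b'): freq=2, skip
  Position 3 ('c'): unique! => answer = 3

3


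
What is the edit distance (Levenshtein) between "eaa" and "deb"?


Computing edit distance: "eaa" -> "deb"
DP table:
           d    e    b
      0    1    2    3
  e   1    1    1    2
  a   2    2    2    2
  a   3    3    3    3
Edit distance = dp[3][3] = 3

3


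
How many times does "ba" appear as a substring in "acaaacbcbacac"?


Searching for "ba" in "acaaacbcbacac"
Scanning each position:
  Position 0: "ac" => no
  Position 1: "ca" => no
  Position 2: "aa" => no
  Position 3: "aa" => no
  Position 4: "ac" => no
  Position 5: "cb" => no
  Position 6: "bc" => no
  Position 7: "cb" => no
  Position 8: "ba" => MATCH
  Position 9: "ac" => no
  Position 10: "ca" => no
  Position 11: "ac" => no
Total occurrences: 1

1


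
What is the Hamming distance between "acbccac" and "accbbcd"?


Comparing "acbccac" and "accbbcd" position by position:
  Position 0: 'a' vs 'a' => same
  Position 1: 'c' vs 'c' => same
  Position 2: 'b' vs 'c' => differ
  Position 3: 'c' vs 'b' => differ
  Position 4: 'c' vs 'b' => differ
  Position 5: 'a' vs 'c' => differ
  Position 6: 'c' vs 'd' => differ
Total differences (Hamming distance): 5

5


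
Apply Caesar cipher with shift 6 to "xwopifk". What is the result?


Caesar cipher: shift "xwopifk" by 6
  'x' (pos 23) + 6 = pos 3 = 'd'
  'w' (pos 22) + 6 = pos 2 = 'c'
  'o' (pos 14) + 6 = pos 20 = 'u'
  'p' (pos 15) + 6 = pos 21 = 'v'
  'i' (pos 8) + 6 = pos 14 = 'o'
  'f' (pos 5) + 6 = pos 11 = 'l'
  'k' (pos 10) + 6 = pos 16 = 'q'
Result: dcuvolq

dcuvolq


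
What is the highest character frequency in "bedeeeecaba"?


Input: bedeeeecaba
Character counts:
  'a': 2
  'b': 2
  'c': 1
  'd': 1
  'e': 5
Maximum frequency: 5

5


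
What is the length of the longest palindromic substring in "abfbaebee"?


Input: "abfbaebee"
Checking substrings for palindromes:
  [0:5] "abfba" (len 5) => palindrome
  [1:4] "bfb" (len 3) => palindrome
  [5:8] "ebe" (len 3) => palindrome
  [7:9] "ee" (len 2) => palindrome
Longest palindromic substring: "abfba" with length 5

5


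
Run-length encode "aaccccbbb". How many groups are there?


Input: aaccccbbb
Scanning for consecutive runs:
  Group 1: 'a' x 2 (positions 0-1)
  Group 2: 'c' x 4 (positions 2-5)
  Group 3: 'b' x 3 (positions 6-8)
Total groups: 3

3


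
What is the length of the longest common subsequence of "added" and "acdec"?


LCS of "added" and "acdec"
DP table:
           a    c    d    e    c
      0    0    0    0    0    0
  a   0    1    1    1    1    1
  d   0    1    1    2    2    2
  d   0    1    1    2    2    2
  e   0    1    1    2    3    3
  d   0    1    1    2    3    3
LCS length = dp[5][5] = 3

3


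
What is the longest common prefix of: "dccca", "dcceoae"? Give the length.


Words: dccca, dcceoae
  Position 0: all 'd' => match
  Position 1: all 'c' => match
  Position 2: all 'c' => match
  Position 3: ('c', 'e') => mismatch, stop
LCP = "dcc" (length 3)

3


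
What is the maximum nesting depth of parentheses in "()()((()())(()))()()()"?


Input: "()()((()())(()))()()()"
Tracking depth:
  Position 0 '(': depth becomes 1
  Position 1 ')': depth becomes 0
  Position 2 '(': depth becomes 1
  Position 3 ')': depth becomes 0
  Position 4 '(': depth becomes 1
  Position 5 '(': depth becomes 2
  Position 6 '(': depth becomes 3
  Position 7 ')': depth becomes 2
  Position 8 '(': depth becomes 3
  Position 9 ')': depth becomes 2
  Position 10 ')': depth becomes 1
  Position 11 '(': depth becomes 2
  Position 12 '(': depth becomes 3
  Position 13 ')': depth becomes 2
  Position 14 ')': depth becomes 1
  Position 15 ')': depth becomes 0
  Position 16 '(': depth becomes 1
  Position 17 ')': depth becomes 0
  Position 18 '(': depth becomes 1
  Position 19 ')': depth becomes 0
  Position 20 '(': depth becomes 1
  Position 21 ')': depth becomes 0
Maximum depth reached: 3

3


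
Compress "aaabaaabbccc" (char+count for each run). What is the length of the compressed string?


Input: aaabaaabbccc
Runs:
  'a' x 3 => "a3"
  'b' x 1 => "b1"
  'a' x 3 => "a3"
  'b' x 2 => "b2"
  'c' x 3 => "c3"
Compressed: "a3b1a3b2c3"
Compressed length: 10

10


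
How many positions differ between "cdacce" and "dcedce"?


Comparing "cdacce" and "dcedce" position by position:
  Position 0: 'c' vs 'd' => DIFFER
  Position 1: 'd' vs 'c' => DIFFER
  Position 2: 'a' vs 'e' => DIFFER
  Position 3: 'c' vs 'd' => DIFFER
  Position 4: 'c' vs 'c' => same
  Position 5: 'e' vs 'e' => same
Positions that differ: 4

4


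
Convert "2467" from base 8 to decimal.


Input: "2467" in base 8
Positional expansion:
  Digit '2' (value 2) x 8^3 = 1024
  Digit '4' (value 4) x 8^2 = 256
  Digit '6' (value 6) x 8^1 = 48
  Digit '7' (value 7) x 8^0 = 7
Sum = 1335

1335


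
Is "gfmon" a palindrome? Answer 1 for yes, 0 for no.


Input: gfmon
Reversed: nomfg
  Compare pos 0 ('g') with pos 4 ('n'): MISMATCH
  Compare pos 1 ('f') with pos 3 ('o'): MISMATCH
Result: not a palindrome

0


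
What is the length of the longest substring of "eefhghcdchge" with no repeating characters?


Input: "eefhghcdchge"
Sliding window (track last position of each char):
  Position 0 ('e'): window [0,0] length 1 -- new best
  Position 1 ('e'): repeat (last at 0), move window start to 1
  Position 1 ('e'): window [1,1] length 1
  Position 2 ('f'): window [1,2] length 2 -- new best
  Position 3 ('h'): window [1,3] length 3 -- new best
  Position 4 ('g'): window [1,4] length 4 -- new best
  Position 5 ('h'): repeat (last at 3), move window start to 4
  Position 5 ('h'): window [4,5] length 2
  Position 6 ('c'): window [4,6] length 3
  Position 7 ('d'): window [4,7] length 4
  Position 8 ('c'): repeat (last at 6), move window start to 7
  Position 8 ('c'): window [7,8] length 2
  Position 9 ('h'): window [7,9] length 3
  Position 10 ('g'): window [7,10] length 4
  Position 11 ('e'): window [7,11] length 5 -- new best
Longest substring with no repeats: "dchge" with length 5

5


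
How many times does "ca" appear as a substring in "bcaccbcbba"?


Searching for "ca" in "bcaccbcbba"
Scanning each position:
  Position 0: "bc" => no
  Position 1: "ca" => MATCH
  Position 2: "ac" => no
  Position 3: "cc" => no
  Position 4: "cb" => no
  Position 5: "bc" => no
  Position 6: "cb" => no
  Position 7: "bb" => no
  Position 8: "ba" => no
Total occurrences: 1

1


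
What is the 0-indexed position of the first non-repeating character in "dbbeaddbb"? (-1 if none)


Input: dbbeaddbb
Character frequencies:
  'a': 1
  'b': 4
  'd': 3
  'e': 1
Scanning left to right for freq == 1:
  Position 0 ('d'): freq=3, skip
  Position 1 ('b'): freq=4, skip
  Position 2 ('b'): freq=4, skip
  Position 3 ('e'): unique! => answer = 3

3


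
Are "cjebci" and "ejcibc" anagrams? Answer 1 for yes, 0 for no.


Strings: "cjebci", "ejcibc"
Sorted first:  bcceij
Sorted second: bcceij
Sorted forms match => anagrams

1


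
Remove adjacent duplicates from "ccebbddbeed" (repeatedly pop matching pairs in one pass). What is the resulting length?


Input: ccebbddbeed
Stack-based adjacent duplicate removal:
  Read 'c': push. Stack: c
  Read 'c': matches stack top 'c' => pop. Stack: (empty)
  Read 'e': push. Stack: e
  Read 'b': push. Stack: eb
  Read 'b': matches stack top 'b' => pop. Stack: e
  Read 'd': push. Stack: ed
  Read 'd': matches stack top 'd' => pop. Stack: e
  Read 'b': push. Stack: eb
  Read 'e': push. Stack: ebe
  Read 'e': matches stack top 'e' => pop. Stack: eb
  Read 'd': push. Stack: ebd
Final stack: "ebd" (length 3)

3


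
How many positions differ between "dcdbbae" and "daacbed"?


Comparing "dcdbbae" and "daacbed" position by position:
  Position 0: 'd' vs 'd' => same
  Position 1: 'c' vs 'a' => DIFFER
  Position 2: 'd' vs 'a' => DIFFER
  Position 3: 'b' vs 'c' => DIFFER
  Position 4: 'b' vs 'b' => same
  Position 5: 'a' vs 'e' => DIFFER
  Position 6: 'e' vs 'd' => DIFFER
Positions that differ: 5

5


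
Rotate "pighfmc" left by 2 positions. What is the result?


Input: "pighfmc", rotate left by 2
First 2 characters: "pi"
Remaining characters: "ghfmc"
Concatenate remaining + first: "ghfmc" + "pi" = "ghfmcpi"

ghfmcpi


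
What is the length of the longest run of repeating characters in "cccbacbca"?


Input: "cccbacbca"
Scanning for longest run:
  Position 1 ('c'): continues run of 'c', length=2
  Position 2 ('c'): continues run of 'c', length=3
  Position 3 ('b'): new char, reset run to 1
  Position 4 ('a'): new char, reset run to 1
  Position 5 ('c'): new char, reset run to 1
  Position 6 ('b'): new char, reset run to 1
  Position 7 ('c'): new char, reset run to 1
  Position 8 ('a'): new char, reset run to 1
Longest run: 'c' with length 3

3


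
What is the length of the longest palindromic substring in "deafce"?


Input: "deafce"
Checking substrings for palindromes:
  No multi-char palindromic substrings found
Longest palindromic substring: "d" with length 1

1


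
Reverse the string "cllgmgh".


Input: cllgmgh
Reading characters right to left:
  Position 6: 'h'
  Position 5: 'g'
  Position 4: 'm'
  Position 3: 'g'
  Position 2: 'l'
  Position 1: 'l'
  Position 0: 'c'
Reversed: hgmgllc

hgmgllc


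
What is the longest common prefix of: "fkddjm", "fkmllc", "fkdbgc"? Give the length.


Words: fkddjm, fkmllc, fkdbgc
  Position 0: all 'f' => match
  Position 1: all 'k' => match
  Position 2: ('d', 'm', 'd') => mismatch, stop
LCP = "fk" (length 2)

2


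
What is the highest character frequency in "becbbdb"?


Input: becbbdb
Character counts:
  'b': 4
  'c': 1
  'd': 1
  'e': 1
Maximum frequency: 4

4


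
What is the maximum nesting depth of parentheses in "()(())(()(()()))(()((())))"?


Input: "()(())(()(()()))(()((())))"
Tracking depth:
  Position 0 '(': depth becomes 1
  Position 1 ')': depth becomes 0
  Position 2 '(': depth becomes 1
  Position 3 '(': depth becomes 2
  Position 4 ')': depth becomes 1
  Position 5 ')': depth becomes 0
  Position 6 '(': depth becomes 1
  Position 7 '(': depth becomes 2
  Position 8 ')': depth becomes 1
  Position 9 '(': depth becomes 2
  Position 10 '(': depth becomes 3
  Position 11 ')': depth becomes 2
  Position 12 '(': depth becomes 3
  Position 13 ')': depth becomes 2
  Position 14 ')': depth becomes 1
  Position 15 ')': depth becomes 0
  Position 16 '(': depth becomes 1
  Position 17 '(': depth becomes 2
  Position 18 ')': depth becomes 1
  Position 19 '(': depth becomes 2
  Position 20 '(': depth becomes 3
  Position 21 '(': depth becomes 4
  Position 22 ')': depth becomes 3
  Position 23 ')': depth becomes 2
  Position 24 ')': depth becomes 1
  Position 25 ')': depth becomes 0
Maximum depth reached: 4

4


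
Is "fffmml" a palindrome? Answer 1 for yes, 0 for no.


Input: fffmml
Reversed: lmmfff
  Compare pos 0 ('f') with pos 5 ('l'): MISMATCH
  Compare pos 1 ('f') with pos 4 ('m'): MISMATCH
  Compare pos 2 ('f') with pos 3 ('m'): MISMATCH
Result: not a palindrome

0


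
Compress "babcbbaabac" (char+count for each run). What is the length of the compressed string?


Input: babcbbaabac
Runs:
  'b' x 1 => "b1"
  'a' x 1 => "a1"
  'b' x 1 => "b1"
  'c' x 1 => "c1"
  'b' x 2 => "b2"
  'a' x 2 => "a2"
  'b' x 1 => "b1"
  'a' x 1 => "a1"
  'c' x 1 => "c1"
Compressed: "b1a1b1c1b2a2b1a1c1"
Compressed length: 18

18


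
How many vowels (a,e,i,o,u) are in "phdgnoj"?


Input: phdgnoj
Checking each character:
  'p' at position 0: consonant
  'h' at position 1: consonant
  'd' at position 2: consonant
  'g' at position 3: consonant
  'n' at position 4: consonant
  'o' at position 5: vowel (running total: 1)
  'j' at position 6: consonant
Total vowels: 1

1


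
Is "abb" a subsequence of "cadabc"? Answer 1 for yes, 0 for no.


Check if "abb" is a subsequence of "cadabc"
Greedy scan:
  Position 0 ('c'): no match needed
  Position 1 ('a'): matches sub[0] = 'a'
  Position 2 ('d'): no match needed
  Position 3 ('a'): no match needed
  Position 4 ('b'): matches sub[1] = 'b'
  Position 5 ('c'): no match needed
Only matched 2/3 characters => not a subsequence

0


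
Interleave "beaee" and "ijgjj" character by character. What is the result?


Interleaving "beaee" and "ijgjj":
  Position 0: 'b' from first, 'i' from second => "bi"
  Position 1: 'e' from first, 'j' from second => "ej"
  Position 2: 'a' from first, 'g' from second => "ag"
  Position 3: 'e' from first, 'j' from second => "ej"
  Position 4: 'e' from first, 'j' from second => "ej"
Result: biejagejej

biejagejej


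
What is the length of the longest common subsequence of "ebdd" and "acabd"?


LCS of "ebdd" and "acabd"
DP table:
           a    c    a    b    d
      0    0    0    0    0    0
  e   0    0    0    0    0    0
  b   0    0    0    0    1    1
  d   0    0    0    0    1    2
  d   0    0    0    0    1    2
LCS length = dp[4][5] = 2

2


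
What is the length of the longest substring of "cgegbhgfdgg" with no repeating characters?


Input: "cgegbhgfdgg"
Sliding window (track last position of each char):
  Position 0 ('c'): window [0,0] length 1 -- new best
  Position 1 ('g'): window [0,1] length 2 -- new best
  Position 2 ('e'): window [0,2] length 3 -- new best
  Position 3 ('g'): repeat (last at 1), move window start to 2
  Position 3 ('g'): window [2,3] length 2
  Position 4 ('b'): window [2,4] length 3
  Position 5 ('h'): window [2,5] length 4 -- new best
  Position 6 ('g'): repeat (last at 3), move window start to 4
  Position 6 ('g'): window [4,6] length 3
  Position 7 ('f'): window [4,7] length 4
  Position 8 ('d'): window [4,8] length 5 -- new best
  Position 9 ('g'): repeat (last at 6), move window start to 7
  Position 9 ('g'): window [7,9] length 3
  Position 10 ('g'): repeat (last at 9), move window start to 10
  Position 10 ('g'): window [10,10] length 1
Longest substring with no repeats: "bhgfd" with length 5

5


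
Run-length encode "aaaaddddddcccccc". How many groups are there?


Input: aaaaddddddcccccc
Scanning for consecutive runs:
  Group 1: 'a' x 4 (positions 0-3)
  Group 2: 'd' x 6 (positions 4-9)
  Group 3: 'c' x 6 (positions 10-15)
Total groups: 3

3


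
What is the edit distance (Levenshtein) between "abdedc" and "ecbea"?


Computing edit distance: "abdedc" -> "ecbea"
DP table:
           e    c    b    e    a
      0    1    2    3    4    5
  a   1    1    2    3    4    4
  b   2    2    2    2    3    4
  d   3    3    3    3    3    4
  e   4    3    4    4    3    4
  d   5    4    4    5    4    4
  c   6    5    4    5    5    5
Edit distance = dp[6][5] = 5

5


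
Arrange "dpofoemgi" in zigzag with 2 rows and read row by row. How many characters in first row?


Zigzag "dpofoemgi" into 2 rows:
Placing characters:
  'd' => row 0
  'p' => row 1
  'o' => row 0
  'f' => row 1
  'o' => row 0
  'e' => row 1
  'm' => row 0
  'g' => row 1
  'i' => row 0
Rows:
  Row 0: "doomi"
  Row 1: "pfeg"
First row length: 5

5


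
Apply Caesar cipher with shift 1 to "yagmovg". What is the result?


Caesar cipher: shift "yagmovg" by 1
  'y' (pos 24) + 1 = pos 25 = 'z'
  'a' (pos 0) + 1 = pos 1 = 'b'
  'g' (pos 6) + 1 = pos 7 = 'h'
  'm' (pos 12) + 1 = pos 13 = 'n'
  'o' (pos 14) + 1 = pos 15 = 'p'
  'v' (pos 21) + 1 = pos 22 = 'w'
  'g' (pos 6) + 1 = pos 7 = 'h'
Result: zbhnpwh

zbhnpwh


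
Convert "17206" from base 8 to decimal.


Input: "17206" in base 8
Positional expansion:
  Digit '1' (value 1) x 8^4 = 4096
  Digit '7' (value 7) x 8^3 = 3584
  Digit '2' (value 2) x 8^2 = 128
  Digit '0' (value 0) x 8^1 = 0
  Digit '6' (value 6) x 8^0 = 6
Sum = 7814

7814


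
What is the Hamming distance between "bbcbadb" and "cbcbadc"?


Comparing "bbcbadb" and "cbcbadc" position by position:
  Position 0: 'b' vs 'c' => differ
  Position 1: 'b' vs 'b' => same
  Position 2: 'c' vs 'c' => same
  Position 3: 'b' vs 'b' => same
  Position 4: 'a' vs 'a' => same
  Position 5: 'd' vs 'd' => same
  Position 6: 'b' vs 'c' => differ
Total differences (Hamming distance): 2

2


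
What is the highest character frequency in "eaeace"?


Input: eaeace
Character counts:
  'a': 2
  'c': 1
  'e': 3
Maximum frequency: 3

3


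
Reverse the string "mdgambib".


Input: mdgambib
Reading characters right to left:
  Position 7: 'b'
  Position 6: 'i'
  Position 5: 'b'
  Position 4: 'm'
  Position 3: 'a'
  Position 2: 'g'
  Position 1: 'd'
  Position 0: 'm'
Reversed: bibmagdm

bibmagdm


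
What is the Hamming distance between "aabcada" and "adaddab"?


Comparing "aabcada" and "adaddab" position by position:
  Position 0: 'a' vs 'a' => same
  Position 1: 'a' vs 'd' => differ
  Position 2: 'b' vs 'a' => differ
  Position 3: 'c' vs 'd' => differ
  Position 4: 'a' vs 'd' => differ
  Position 5: 'd' vs 'a' => differ
  Position 6: 'a' vs 'b' => differ
Total differences (Hamming distance): 6

6


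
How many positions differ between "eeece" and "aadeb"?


Comparing "eeece" and "aadeb" position by position:
  Position 0: 'e' vs 'a' => DIFFER
  Position 1: 'e' vs 'a' => DIFFER
  Position 2: 'e' vs 'd' => DIFFER
  Position 3: 'c' vs 'e' => DIFFER
  Position 4: 'e' vs 'b' => DIFFER
Positions that differ: 5

5


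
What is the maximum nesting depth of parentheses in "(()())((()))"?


Input: "(()())((()))"
Tracking depth:
  Position 0 '(': depth becomes 1
  Position 1 '(': depth becomes 2
  Position 2 ')': depth becomes 1
  Position 3 '(': depth becomes 2
  Position 4 ')': depth becomes 1
  Position 5 ')': depth becomes 0
  Position 6 '(': depth becomes 1
  Position 7 '(': depth becomes 2
  Position 8 '(': depth becomes 3
  Position 9 ')': depth becomes 2
  Position 10 ')': depth becomes 1
  Position 11 ')': depth becomes 0
Maximum depth reached: 3

3


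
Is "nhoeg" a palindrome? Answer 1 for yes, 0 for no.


Input: nhoeg
Reversed: geohn
  Compare pos 0 ('n') with pos 4 ('g'): MISMATCH
  Compare pos 1 ('h') with pos 3 ('e'): MISMATCH
Result: not a palindrome

0


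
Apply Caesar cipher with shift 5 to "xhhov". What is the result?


Caesar cipher: shift "xhhov" by 5
  'x' (pos 23) + 5 = pos 2 = 'c'
  'h' (pos 7) + 5 = pos 12 = 'm'
  'h' (pos 7) + 5 = pos 12 = 'm'
  'o' (pos 14) + 5 = pos 19 = 't'
  'v' (pos 21) + 5 = pos 0 = 'a'
Result: cmmta

cmmta


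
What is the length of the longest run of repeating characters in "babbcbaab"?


Input: "babbcbaab"
Scanning for longest run:
  Position 1 ('a'): new char, reset run to 1
  Position 2 ('b'): new char, reset run to 1
  Position 3 ('b'): continues run of 'b', length=2
  Position 4 ('c'): new char, reset run to 1
  Position 5 ('b'): new char, reset run to 1
  Position 6 ('a'): new char, reset run to 1
  Position 7 ('a'): continues run of 'a', length=2
  Position 8 ('b'): new char, reset run to 1
Longest run: 'b' with length 2

2


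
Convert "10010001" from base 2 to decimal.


Input: "10010001" in base 2
Positional expansion:
  Digit '1' (value 1) x 2^7 = 128
  Digit '0' (value 0) x 2^6 = 0
  Digit '0' (value 0) x 2^5 = 0
  Digit '1' (value 1) x 2^4 = 16
  Digit '0' (value 0) x 2^3 = 0
  Digit '0' (value 0) x 2^2 = 0
  Digit '0' (value 0) x 2^1 = 0
  Digit '1' (value 1) x 2^0 = 1
Sum = 145

145


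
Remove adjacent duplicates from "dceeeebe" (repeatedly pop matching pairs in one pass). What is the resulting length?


Input: dceeeebe
Stack-based adjacent duplicate removal:
  Read 'd': push. Stack: d
  Read 'c': push. Stack: dc
  Read 'e': push. Stack: dce
  Read 'e': matches stack top 'e' => pop. Stack: dc
  Read 'e': push. Stack: dce
  Read 'e': matches stack top 'e' => pop. Stack: dc
  Read 'b': push. Stack: dcb
  Read 'e': push. Stack: dcbe
Final stack: "dcbe" (length 4)

4


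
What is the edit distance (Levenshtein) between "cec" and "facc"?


Computing edit distance: "cec" -> "facc"
DP table:
           f    a    c    c
      0    1    2    3    4
  c   1    1    2    2    3
  e   2    2    2    3    3
  c   3    3    3    2    3
Edit distance = dp[3][4] = 3

3


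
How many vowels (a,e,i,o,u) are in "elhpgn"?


Input: elhpgn
Checking each character:
  'e' at position 0: vowel (running total: 1)
  'l' at position 1: consonant
  'h' at position 2: consonant
  'p' at position 3: consonant
  'g' at position 4: consonant
  'n' at position 5: consonant
Total vowels: 1

1


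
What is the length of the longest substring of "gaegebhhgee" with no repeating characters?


Input: "gaegebhhgee"
Sliding window (track last position of each char):
  Position 0 ('g'): window [0,0] length 1 -- new best
  Position 1 ('a'): window [0,1] length 2 -- new best
  Position 2 ('e'): window [0,2] length 3 -- new best
  Position 3 ('g'): repeat (last at 0), move window start to 1
  Position 3 ('g'): window [1,3] length 3
  Position 4 ('e'): repeat (last at 2), move window start to 3
  Position 4 ('e'): window [3,4] length 2
  Position 5 ('b'): window [3,5] length 3
  Position 6 ('h'): window [3,6] length 4 -- new best
  Position 7 ('h'): repeat (last at 6), move window start to 7
  Position 7 ('h'): window [7,7] length 1
  Position 8 ('g'): window [7,8] length 2
  Position 9 ('e'): window [7,9] length 3
  Position 10 ('e'): repeat (last at 9), move window start to 10
  Position 10 ('e'): window [10,10] length 1
Longest substring with no repeats: "gebh" with length 4

4


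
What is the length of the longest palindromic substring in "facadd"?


Input: "facadd"
Checking substrings for palindromes:
  [1:4] "aca" (len 3) => palindrome
  [4:6] "dd" (len 2) => palindrome
Longest palindromic substring: "aca" with length 3

3


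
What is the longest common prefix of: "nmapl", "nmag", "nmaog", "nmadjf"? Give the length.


Words: nmapl, nmag, nmaog, nmadjf
  Position 0: all 'n' => match
  Position 1: all 'm' => match
  Position 2: all 'a' => match
  Position 3: ('p', 'g', 'o', 'd') => mismatch, stop
LCP = "nma" (length 3)

3


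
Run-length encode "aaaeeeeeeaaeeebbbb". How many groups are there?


Input: aaaeeeeeeaaeeebbbb
Scanning for consecutive runs:
  Group 1: 'a' x 3 (positions 0-2)
  Group 2: 'e' x 6 (positions 3-8)
  Group 3: 'a' x 2 (positions 9-10)
  Group 4: 'e' x 3 (positions 11-13)
  Group 5: 'b' x 4 (positions 14-17)
Total groups: 5

5


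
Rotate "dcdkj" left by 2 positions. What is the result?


Input: "dcdkj", rotate left by 2
First 2 characters: "dc"
Remaining characters: "dkj"
Concatenate remaining + first: "dkj" + "dc" = "dkjdc"

dkjdc


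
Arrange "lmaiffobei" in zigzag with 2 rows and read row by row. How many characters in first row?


Zigzag "lmaiffobei" into 2 rows:
Placing characters:
  'l' => row 0
  'm' => row 1
  'a' => row 0
  'i' => row 1
  'f' => row 0
  'f' => row 1
  'o' => row 0
  'b' => row 1
  'e' => row 0
  'i' => row 1
Rows:
  Row 0: "lafoe"
  Row 1: "mifbi"
First row length: 5

5


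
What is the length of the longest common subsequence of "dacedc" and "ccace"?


LCS of "dacedc" and "ccace"
DP table:
           c    c    a    c    e
      0    0    0    0    0    0
  d   0    0    0    0    0    0
  a   0    0    0    1    1    1
  c   0    1    1    1    2    2
  e   0    1    1    1    2    3
  d   0    1    1    1    2    3
  c   0    1    2    2    2    3
LCS length = dp[6][5] = 3

3


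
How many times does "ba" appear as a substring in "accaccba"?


Searching for "ba" in "accaccba"
Scanning each position:
  Position 0: "ac" => no
  Position 1: "cc" => no
  Position 2: "ca" => no
  Position 3: "ac" => no
  Position 4: "cc" => no
  Position 5: "cb" => no
  Position 6: "ba" => MATCH
Total occurrences: 1

1


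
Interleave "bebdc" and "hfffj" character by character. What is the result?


Interleaving "bebdc" and "hfffj":
  Position 0: 'b' from first, 'h' from second => "bh"
  Position 1: 'e' from first, 'f' from second => "ef"
  Position 2: 'b' from first, 'f' from second => "bf"
  Position 3: 'd' from first, 'f' from second => "df"
  Position 4: 'c' from first, 'j' from second => "cj"
Result: bhefbfdfcj

bhefbfdfcj


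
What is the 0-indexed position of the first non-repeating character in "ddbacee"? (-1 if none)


Input: ddbacee
Character frequencies:
  'a': 1
  'b': 1
  'c': 1
  'd': 2
  'e': 2
Scanning left to right for freq == 1:
  Position 0 ('d'): freq=2, skip
  Position 1 ('d'): freq=2, skip
  Position 2 ('b'): unique! => answer = 2

2


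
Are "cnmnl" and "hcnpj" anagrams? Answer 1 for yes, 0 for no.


Strings: "cnmnl", "hcnpj"
Sorted first:  clmnn
Sorted second: chjnp
Differ at position 1: 'l' vs 'h' => not anagrams

0


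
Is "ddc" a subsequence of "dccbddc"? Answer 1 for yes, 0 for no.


Check if "ddc" is a subsequence of "dccbddc"
Greedy scan:
  Position 0 ('d'): matches sub[0] = 'd'
  Position 1 ('c'): no match needed
  Position 2 ('c'): no match needed
  Position 3 ('b'): no match needed
  Position 4 ('d'): matches sub[1] = 'd'
  Position 5 ('d'): no match needed
  Position 6 ('c'): matches sub[2] = 'c'
All 3 characters matched => is a subsequence

1


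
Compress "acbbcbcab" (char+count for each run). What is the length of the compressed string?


Input: acbbcbcab
Runs:
  'a' x 1 => "a1"
  'c' x 1 => "c1"
  'b' x 2 => "b2"
  'c' x 1 => "c1"
  'b' x 1 => "b1"
  'c' x 1 => "c1"
  'a' x 1 => "a1"
  'b' x 1 => "b1"
Compressed: "a1c1b2c1b1c1a1b1"
Compressed length: 16

16


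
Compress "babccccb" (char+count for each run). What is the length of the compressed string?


Input: babccccb
Runs:
  'b' x 1 => "b1"
  'a' x 1 => "a1"
  'b' x 1 => "b1"
  'c' x 4 => "c4"
  'b' x 1 => "b1"
Compressed: "b1a1b1c4b1"
Compressed length: 10

10


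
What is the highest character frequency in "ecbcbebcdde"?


Input: ecbcbebcdde
Character counts:
  'b': 3
  'c': 3
  'd': 2
  'e': 3
Maximum frequency: 3

3


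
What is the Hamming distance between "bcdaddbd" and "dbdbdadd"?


Comparing "bcdaddbd" and "dbdbdadd" position by position:
  Position 0: 'b' vs 'd' => differ
  Position 1: 'c' vs 'b' => differ
  Position 2: 'd' vs 'd' => same
  Position 3: 'a' vs 'b' => differ
  Position 4: 'd' vs 'd' => same
  Position 5: 'd' vs 'a' => differ
  Position 6: 'b' vs 'd' => differ
  Position 7: 'd' vs 'd' => same
Total differences (Hamming distance): 5

5


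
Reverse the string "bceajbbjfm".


Input: bceajbbjfm
Reading characters right to left:
  Position 9: 'm'
  Position 8: 'f'
  Position 7: 'j'
  Position 6: 'b'
  Position 5: 'b'
  Position 4: 'j'
  Position 3: 'a'
  Position 2: 'e'
  Position 1: 'c'
  Position 0: 'b'
Reversed: mfjbbjaecb

mfjbbjaecb


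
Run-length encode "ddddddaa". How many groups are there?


Input: ddddddaa
Scanning for consecutive runs:
  Group 1: 'd' x 6 (positions 0-5)
  Group 2: 'a' x 2 (positions 6-7)
Total groups: 2

2


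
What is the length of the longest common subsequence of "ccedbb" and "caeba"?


LCS of "ccedbb" and "caeba"
DP table:
           c    a    e    b    a
      0    0    0    0    0    0
  c   0    1    1    1    1    1
  c   0    1    1    1    1    1
  e   0    1    1    2    2    2
  d   0    1    1    2    2    2
  b   0    1    1    2    3    3
  b   0    1    1    2    3    3
LCS length = dp[6][5] = 3

3


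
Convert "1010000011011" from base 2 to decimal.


Input: "1010000011011" in base 2
Positional expansion:
  Digit '1' (value 1) x 2^12 = 4096
  Digit '0' (value 0) x 2^11 = 0
  Digit '1' (value 1) x 2^10 = 1024
  Digit '0' (value 0) x 2^9 = 0
  Digit '0' (value 0) x 2^8 = 0
  Digit '0' (value 0) x 2^7 = 0
  Digit '0' (value 0) x 2^6 = 0
  Digit '0' (value 0) x 2^5 = 0
  Digit '1' (value 1) x 2^4 = 16
  Digit '1' (value 1) x 2^3 = 8
  Digit '0' (value 0) x 2^2 = 0
  Digit '1' (value 1) x 2^1 = 2
  Digit '1' (value 1) x 2^0 = 1
Sum = 5147

5147


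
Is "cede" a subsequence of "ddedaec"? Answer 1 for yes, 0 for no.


Check if "cede" is a subsequence of "ddedaec"
Greedy scan:
  Position 0 ('d'): no match needed
  Position 1 ('d'): no match needed
  Position 2 ('e'): no match needed
  Position 3 ('d'): no match needed
  Position 4 ('a'): no match needed
  Position 5 ('e'): no match needed
  Position 6 ('c'): matches sub[0] = 'c'
Only matched 1/4 characters => not a subsequence

0


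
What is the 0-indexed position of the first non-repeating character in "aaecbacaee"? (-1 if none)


Input: aaecbacaee
Character frequencies:
  'a': 4
  'b': 1
  'c': 2
  'e': 3
Scanning left to right for freq == 1:
  Position 0 ('a'): freq=4, skip
  Position 1 ('a'): freq=4, skip
  Position 2 ('e'): freq=3, skip
  Position 3 ('c'): freq=2, skip
  Position 4 ('b'): unique! => answer = 4

4


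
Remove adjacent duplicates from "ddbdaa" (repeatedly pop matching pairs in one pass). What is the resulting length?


Input: ddbdaa
Stack-based adjacent duplicate removal:
  Read 'd': push. Stack: d
  Read 'd': matches stack top 'd' => pop. Stack: (empty)
  Read 'b': push. Stack: b
  Read 'd': push. Stack: bd
  Read 'a': push. Stack: bda
  Read 'a': matches stack top 'a' => pop. Stack: bd
Final stack: "bd" (length 2)

2


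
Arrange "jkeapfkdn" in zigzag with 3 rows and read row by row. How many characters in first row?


Zigzag "jkeapfkdn" into 3 rows:
Placing characters:
  'j' => row 0
  'k' => row 1
  'e' => row 2
  'a' => row 1
  'p' => row 0
  'f' => row 1
  'k' => row 2
  'd' => row 1
  'n' => row 0
Rows:
  Row 0: "jpn"
  Row 1: "kafd"
  Row 2: "ek"
First row length: 3

3


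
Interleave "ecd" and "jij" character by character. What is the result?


Interleaving "ecd" and "jij":
  Position 0: 'e' from first, 'j' from second => "ej"
  Position 1: 'c' from first, 'i' from second => "ci"
  Position 2: 'd' from first, 'j' from second => "dj"
Result: ejcidj

ejcidj


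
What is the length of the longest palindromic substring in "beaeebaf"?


Input: "beaeebaf"
Checking substrings for palindromes:
  [1:4] "eae" (len 3) => palindrome
  [3:5] "ee" (len 2) => palindrome
Longest palindromic substring: "eae" with length 3

3


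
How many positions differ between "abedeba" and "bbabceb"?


Comparing "abedeba" and "bbabceb" position by position:
  Position 0: 'a' vs 'b' => DIFFER
  Position 1: 'b' vs 'b' => same
  Position 2: 'e' vs 'a' => DIFFER
  Position 3: 'd' vs 'b' => DIFFER
  Position 4: 'e' vs 'c' => DIFFER
  Position 5: 'b' vs 'e' => DIFFER
  Position 6: 'a' vs 'b' => DIFFER
Positions that differ: 6

6


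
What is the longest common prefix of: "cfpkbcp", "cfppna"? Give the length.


Words: cfpkbcp, cfppna
  Position 0: all 'c' => match
  Position 1: all 'f' => match
  Position 2: all 'p' => match
  Position 3: ('k', 'p') => mismatch, stop
LCP = "cfp" (length 3)

3


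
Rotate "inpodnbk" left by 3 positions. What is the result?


Input: "inpodnbk", rotate left by 3
First 3 characters: "inp"
Remaining characters: "odnbk"
Concatenate remaining + first: "odnbk" + "inp" = "odnbkinp"

odnbkinp


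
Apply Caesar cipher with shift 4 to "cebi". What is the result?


Caesar cipher: shift "cebi" by 4
  'c' (pos 2) + 4 = pos 6 = 'g'
  'e' (pos 4) + 4 = pos 8 = 'i'
  'b' (pos 1) + 4 = pos 5 = 'f'
  'i' (pos 8) + 4 = pos 12 = 'm'
Result: gifm

gifm


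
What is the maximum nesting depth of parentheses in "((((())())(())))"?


Input: "((((())())(())))"
Tracking depth:
  Position 0 '(': depth becomes 1
  Position 1 '(': depth becomes 2
  Position 2 '(': depth becomes 3
  Position 3 '(': depth becomes 4
  Position 4 '(': depth becomes 5
  Position 5 ')': depth becomes 4
  Position 6 ')': depth becomes 3
  Position 7 '(': depth becomes 4
  Position 8 ')': depth becomes 3
  Position 9 ')': depth becomes 2
  Position 10 '(': depth becomes 3
  Position 11 '(': depth becomes 4
  Position 12 ')': depth becomes 3
  Position 13 ')': depth becomes 2
  Position 14 ')': depth becomes 1
  Position 15 ')': depth becomes 0
Maximum depth reached: 5

5


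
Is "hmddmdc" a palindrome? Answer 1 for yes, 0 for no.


Input: hmddmdc
Reversed: cdmddmh
  Compare pos 0 ('h') with pos 6 ('c'): MISMATCH
  Compare pos 1 ('m') with pos 5 ('d'): MISMATCH
  Compare pos 2 ('d') with pos 4 ('m'): MISMATCH
Result: not a palindrome

0


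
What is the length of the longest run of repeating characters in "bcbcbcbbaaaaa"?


Input: "bcbcbcbbaaaaa"
Scanning for longest run:
  Position 1 ('c'): new char, reset run to 1
  Position 2 ('b'): new char, reset run to 1
  Position 3 ('c'): new char, reset run to 1
  Position 4 ('b'): new char, reset run to 1
  Position 5 ('c'): new char, reset run to 1
  Position 6 ('b'): new char, reset run to 1
  Position 7 ('b'): continues run of 'b', length=2
  Position 8 ('a'): new char, reset run to 1
  Position 9 ('a'): continues run of 'a', length=2
  Position 10 ('a'): continues run of 'a', length=3
  Position 11 ('a'): continues run of 'a', length=4
  Position 12 ('a'): continues run of 'a', length=5
Longest run: 'a' with length 5

5


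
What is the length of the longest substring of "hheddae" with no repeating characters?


Input: "hheddae"
Sliding window (track last position of each char):
  Position 0 ('h'): window [0,0] length 1 -- new best
  Position 1 ('h'): repeat (last at 0), move window start to 1
  Position 1 ('h'): window [1,1] length 1
  Position 2 ('e'): window [1,2] length 2 -- new best
  Position 3 ('d'): window [1,3] length 3 -- new best
  Position 4 ('d'): repeat (last at 3), move window start to 4
  Position 4 ('d'): window [4,4] length 1
  Position 5 ('a'): window [4,5] length 2
  Position 6 ('e'): window [4,6] length 3
Longest substring with no repeats: "hed" with length 3

3


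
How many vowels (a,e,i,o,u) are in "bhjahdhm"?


Input: bhjahdhm
Checking each character:
  'b' at position 0: consonant
  'h' at position 1: consonant
  'j' at position 2: consonant
  'a' at position 3: vowel (running total: 1)
  'h' at position 4: consonant
  'd' at position 5: consonant
  'h' at position 6: consonant
  'm' at position 7: consonant
Total vowels: 1

1


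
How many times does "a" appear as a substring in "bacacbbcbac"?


Searching for "a" in "bacacbbcbac"
Scanning each position:
  Position 0: "b" => no
  Position 1: "a" => MATCH
  Position 2: "c" => no
  Position 3: "a" => MATCH
  Position 4: "c" => no
  Position 5: "b" => no
  Position 6: "b" => no
  Position 7: "c" => no
  Position 8: "b" => no
  Position 9: "a" => MATCH
  Position 10: "c" => no
Total occurrences: 3

3


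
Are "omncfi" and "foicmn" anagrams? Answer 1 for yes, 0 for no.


Strings: "omncfi", "foicmn"
Sorted first:  cfimno
Sorted second: cfimno
Sorted forms match => anagrams

1
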